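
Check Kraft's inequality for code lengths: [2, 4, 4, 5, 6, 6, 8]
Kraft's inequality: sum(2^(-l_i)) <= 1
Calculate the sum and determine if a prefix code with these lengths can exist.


Sum = 2^(-2) + 2^(-4) + 2^(-4) + 2^(-5) + 2^(-6) + 2^(-6) + 2^(-8)
    = 0.25 + 0.0625 + 0.0625 + 0.03125 + 0.015625 + 0.015625 + 0.00390625
    = 113/256 = 0.44140625
Since 0.44140625 <= 1, Kraft's inequality IS satisfied.
A prefix code with these lengths CAN exist.

Kraft sum = 0.44140625. Satisfied.


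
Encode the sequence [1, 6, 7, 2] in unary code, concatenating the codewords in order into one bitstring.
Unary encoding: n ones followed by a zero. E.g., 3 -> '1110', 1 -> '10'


Encode each number as n ones followed by a terminating 0:
  1 -> 10 (2 bits)
  6 -> 1111110 (7 bits)
  7 -> 11111110 (8 bits)
  2 -> 110 (3 bits)
Total length = 2 + 7 + 8 + 3 = 20 bits.

Unary([1, 6, 7, 2]) = 10111111011111110110 (20 bits)


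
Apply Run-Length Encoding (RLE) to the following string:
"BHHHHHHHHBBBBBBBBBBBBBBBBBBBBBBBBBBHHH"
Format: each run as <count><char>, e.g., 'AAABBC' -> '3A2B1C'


Scanning runs left to right:
  i=0: run of 'B' x 1 -> '1B'
  i=1: run of 'H' x 8 -> '8H'
  i=9: run of 'B' x 26 -> '26B'
  i=35: run of 'H' x 3 -> '3H'

RLE = 1B8H26B3H


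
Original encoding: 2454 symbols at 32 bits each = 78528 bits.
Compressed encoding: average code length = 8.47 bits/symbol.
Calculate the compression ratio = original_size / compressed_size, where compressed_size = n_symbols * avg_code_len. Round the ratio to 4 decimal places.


original_size = n_symbols * orig_bits = 2454 * 32 = 78528 bits
compressed_size = n_symbols * avg_code_len = 2454 * 8.47 = 20785.38 bits
ratio = original_size / compressed_size = 78528 / 20785.38 = 3.778

Compression ratio = 3.778


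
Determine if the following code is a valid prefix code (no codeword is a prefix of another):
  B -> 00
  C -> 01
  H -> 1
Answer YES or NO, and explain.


Checking each pair (does one codeword prefix another?):
  B='00' vs C='01': no prefix
  B='00' vs H='1': no prefix
  C='01' vs B='00': no prefix
  C='01' vs H='1': no prefix
  H='1' vs B='00': no prefix
  H='1' vs C='01': no prefix
No violation found over all pairs.

YES -- this is a valid prefix code. No codeword is a prefix of any other codeword.


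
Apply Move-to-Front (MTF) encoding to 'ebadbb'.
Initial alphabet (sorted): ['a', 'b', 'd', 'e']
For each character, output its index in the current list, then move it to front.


MTF encoding:
'e': index 3 in ['a', 'b', 'd', 'e'] -> ['e', 'a', 'b', 'd']
'b': index 2 in ['e', 'a', 'b', 'd'] -> ['b', 'e', 'a', 'd']
'a': index 2 in ['b', 'e', 'a', 'd'] -> ['a', 'b', 'e', 'd']
'd': index 3 in ['a', 'b', 'e', 'd'] -> ['d', 'a', 'b', 'e']
'b': index 2 in ['d', 'a', 'b', 'e'] -> ['b', 'd', 'a', 'e']
'b': index 0 in ['b', 'd', 'a', 'e'] -> ['b', 'd', 'a', 'e']


Output: [3, 2, 2, 3, 2, 0]


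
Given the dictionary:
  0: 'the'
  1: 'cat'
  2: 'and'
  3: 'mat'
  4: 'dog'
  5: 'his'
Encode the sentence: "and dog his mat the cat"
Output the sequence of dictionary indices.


Look up each word in the dictionary:
  'and' -> 2
  'dog' -> 4
  'his' -> 5
  'mat' -> 3
  'the' -> 0
  'cat' -> 1

Encoded: [2, 4, 5, 3, 0, 1]


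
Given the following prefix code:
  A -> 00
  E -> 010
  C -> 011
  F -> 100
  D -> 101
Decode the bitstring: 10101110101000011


Decoding step by step:
Bits 101 -> D
Bits 011 -> C
Bits 101 -> D
Bits 010 -> E
Bits 00 -> A
Bits 011 -> C


Decoded message: DCDEAC


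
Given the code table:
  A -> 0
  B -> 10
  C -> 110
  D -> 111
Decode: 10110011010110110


Decoding:
10 -> B
110 -> C
0 -> A
110 -> C
10 -> B
110 -> C
110 -> C


Result: BCACBCC


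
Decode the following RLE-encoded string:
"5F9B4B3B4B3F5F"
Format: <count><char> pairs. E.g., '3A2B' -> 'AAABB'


Expanding each <count><char> pair:
  5F -> 'FFFFF'
  9B -> 'BBBBBBBBB'
  4B -> 'BBBB'
  3B -> 'BBB'
  4B -> 'BBBB'
  3F -> 'FFF'
  5F -> 'FFFFF'

Decoded = FFFFFBBBBBBBBBBBBBBBBBBBBFFFFFFFF


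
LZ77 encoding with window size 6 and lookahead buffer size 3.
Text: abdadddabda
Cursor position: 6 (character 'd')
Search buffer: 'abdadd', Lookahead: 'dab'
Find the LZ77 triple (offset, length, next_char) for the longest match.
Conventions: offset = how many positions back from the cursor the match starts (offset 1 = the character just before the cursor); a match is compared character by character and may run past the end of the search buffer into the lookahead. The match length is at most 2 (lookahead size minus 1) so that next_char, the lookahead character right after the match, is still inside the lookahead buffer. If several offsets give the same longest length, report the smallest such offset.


Try each offset into the search buffer:
  offset=1 (pos 5, char 'd'): match length 1
  offset=2 (pos 4, char 'd'): match length 1
  offset=3 (pos 3, char 'a'): match length 0
  offset=4 (pos 2, char 'd'): match length 2
  offset=5 (pos 1, char 'b'): match length 0
  offset=6 (pos 0, char 'a'): match length 0
Longest match has length 2 at offset 4.
next_char = character at position 6 + 2 = 8 -> 'b'

Best match: offset=4, length=2 (matching 'da' starting at position 2)
LZ77 triple: (4, 2, 'b')


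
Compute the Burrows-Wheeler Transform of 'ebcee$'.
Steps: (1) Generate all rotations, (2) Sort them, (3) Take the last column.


Rotations (sorted):
  0: $ebcee -> last char: e
  1: bcee$e -> last char: e
  2: cee$eb -> last char: b
  3: e$ebce -> last char: e
  4: ebcee$ -> last char: $
  5: ee$ebc -> last char: c


BWT = eebe$c


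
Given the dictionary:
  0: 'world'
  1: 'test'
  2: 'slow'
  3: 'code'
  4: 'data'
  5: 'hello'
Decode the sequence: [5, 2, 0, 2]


Look up each index in the dictionary:
  5 -> 'hello'
  2 -> 'slow'
  0 -> 'world'
  2 -> 'slow'

Decoded: "hello slow world slow"


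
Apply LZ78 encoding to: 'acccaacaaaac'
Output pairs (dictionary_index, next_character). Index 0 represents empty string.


LZ78 encoding steps:
Dictionary: {0: ''}
Step 1: w='' (idx 0), next='a' -> output (0, 'a'), add 'a' as idx 1
Step 2: w='' (idx 0), next='c' -> output (0, 'c'), add 'c' as idx 2
Step 3: w='c' (idx 2), next='c' -> output (2, 'c'), add 'cc' as idx 3
Step 4: w='a' (idx 1), next='a' -> output (1, 'a'), add 'aa' as idx 4
Step 5: w='c' (idx 2), next='a' -> output (2, 'a'), add 'ca' as idx 5
Step 6: w='aa' (idx 4), next='a' -> output (4, 'a'), add 'aaa' as idx 6
Step 7: w='c' (idx 2), end of input -> output (2, '')


Encoded: [(0, 'a'), (0, 'c'), (2, 'c'), (1, 'a'), (2, 'a'), (4, 'a'), (2, '')]


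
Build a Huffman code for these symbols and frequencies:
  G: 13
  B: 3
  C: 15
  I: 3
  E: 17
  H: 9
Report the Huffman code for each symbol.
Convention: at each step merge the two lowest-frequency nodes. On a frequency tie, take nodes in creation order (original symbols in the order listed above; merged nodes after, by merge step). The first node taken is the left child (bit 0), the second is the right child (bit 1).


Huffman tree construction:
Step 1: Merge B(3) + I(3) = 6
Step 2: Merge (B+I)(6) + H(9) = 15
Step 3: Merge G(13) + C(15) = 28
Step 4: Merge ((B+I)+H)(15) + E(17) = 32
Step 5: Merge (G+C)(28) + (((B+I)+H)+E)(32) = 60
Read each symbol's code off the tree from the root (left child = 0, right child = 1).

Codes:
  G: 00 (length 2)
  B: 1000 (length 4)
  C: 01 (length 2)
  I: 1001 (length 4)
  E: 11 (length 2)
  H: 101 (length 3)
Average code length: 141/60 = 2.3500 bits/symbol


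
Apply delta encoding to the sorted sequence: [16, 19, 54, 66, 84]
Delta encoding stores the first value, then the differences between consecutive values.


First value: 16
Deltas:
  19 - 16 = 3
  54 - 19 = 35
  66 - 54 = 12
  84 - 66 = 18


Delta encoded: [16, 3, 35, 12, 18]


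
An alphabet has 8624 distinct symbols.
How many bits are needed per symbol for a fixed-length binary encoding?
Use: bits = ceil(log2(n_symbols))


log2(8624) = 13.0741
Bracket: 2^13 = 8192 < 8624 <= 2^14 = 16384
So ceil(log2(8624)) = 14

bits = ceil(log2(8624)) = ceil(13.0741) = 14 bits


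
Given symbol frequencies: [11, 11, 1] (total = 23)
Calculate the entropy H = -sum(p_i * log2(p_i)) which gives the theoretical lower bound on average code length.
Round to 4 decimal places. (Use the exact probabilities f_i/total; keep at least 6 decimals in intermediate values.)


Per-symbol terms -p_i * log2(p_i) with p_i = f_i/23:
  p = 11/23 = 0.478261: log2(p) = -1.064130, -p*log2(p) = 0.508932
  p = 11/23 = 0.478261: log2(p) = -1.064130, -p*log2(p) = 0.508932
  p = 1/23 = 0.043478: log2(p) = -4.523562, -p*log2(p) = 0.196677
H = 0.508932 + 0.508932 + 0.196677 = 1.214541

H = 1.2145 bits/symbol


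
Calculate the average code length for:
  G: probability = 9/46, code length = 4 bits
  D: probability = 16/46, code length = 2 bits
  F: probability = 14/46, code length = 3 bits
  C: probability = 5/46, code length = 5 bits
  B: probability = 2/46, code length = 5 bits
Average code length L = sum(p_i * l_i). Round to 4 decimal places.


Weighted contributions p_i * l_i:
  G: (9/46) * 4 = 36/46
  D: (16/46) * 2 = 32/46
  F: (14/46) * 3 = 42/46
  C: (5/46) * 5 = 25/46
  B: (2/46) * 5 = 10/46
Sum = (36 + 32 + 42 + 25 + 10)/46 = 145/46

L = 145/46 = 3.1522 bits/symbol


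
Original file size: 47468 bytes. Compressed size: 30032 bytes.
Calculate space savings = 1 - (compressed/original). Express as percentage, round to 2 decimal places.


ratio = compressed/original = 30032/47468 = 0.632679
savings = 1 - ratio = 1 - 0.632679 = 0.367321
as a percentage: 0.367321 * 100 = 36.73%

Space savings = 1 - 30032/47468 = 36.73%


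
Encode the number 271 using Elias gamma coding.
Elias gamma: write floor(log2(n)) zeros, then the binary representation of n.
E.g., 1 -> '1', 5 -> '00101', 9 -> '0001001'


num_bits = floor(log2(271)) + 1 = 9
leading_zeros = num_bits - 1 = 8
binary(271) = 100001111

Elias gamma(271) = '00000000' + '100001111' = 00000000100001111 (17 bits)


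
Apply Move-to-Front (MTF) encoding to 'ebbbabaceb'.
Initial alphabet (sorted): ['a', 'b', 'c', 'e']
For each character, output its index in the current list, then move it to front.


MTF encoding:
'e': index 3 in ['a', 'b', 'c', 'e'] -> ['e', 'a', 'b', 'c']
'b': index 2 in ['e', 'a', 'b', 'c'] -> ['b', 'e', 'a', 'c']
'b': index 0 in ['b', 'e', 'a', 'c'] -> ['b', 'e', 'a', 'c']
'b': index 0 in ['b', 'e', 'a', 'c'] -> ['b', 'e', 'a', 'c']
'a': index 2 in ['b', 'e', 'a', 'c'] -> ['a', 'b', 'e', 'c']
'b': index 1 in ['a', 'b', 'e', 'c'] -> ['b', 'a', 'e', 'c']
'a': index 1 in ['b', 'a', 'e', 'c'] -> ['a', 'b', 'e', 'c']
'c': index 3 in ['a', 'b', 'e', 'c'] -> ['c', 'a', 'b', 'e']
'e': index 3 in ['c', 'a', 'b', 'e'] -> ['e', 'c', 'a', 'b']
'b': index 3 in ['e', 'c', 'a', 'b'] -> ['b', 'e', 'c', 'a']


Output: [3, 2, 0, 0, 2, 1, 1, 3, 3, 3]


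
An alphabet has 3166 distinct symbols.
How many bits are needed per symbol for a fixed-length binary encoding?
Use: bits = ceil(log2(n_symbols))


log2(3166) = 11.6284
Bracket: 2^11 = 2048 < 3166 <= 2^12 = 4096
So ceil(log2(3166)) = 12

bits = ceil(log2(3166)) = ceil(11.6284) = 12 bits


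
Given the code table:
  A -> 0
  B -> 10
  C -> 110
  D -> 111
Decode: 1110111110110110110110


Decoding:
111 -> D
0 -> A
111 -> D
110 -> C
110 -> C
110 -> C
110 -> C
110 -> C


Result: DADCCCCC


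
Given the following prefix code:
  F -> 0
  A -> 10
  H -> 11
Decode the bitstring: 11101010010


Decoding step by step:
Bits 11 -> H
Bits 10 -> A
Bits 10 -> A
Bits 10 -> A
Bits 0 -> F
Bits 10 -> A


Decoded message: HAAAFA


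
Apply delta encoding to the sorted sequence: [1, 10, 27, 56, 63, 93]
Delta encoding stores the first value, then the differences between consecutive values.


First value: 1
Deltas:
  10 - 1 = 9
  27 - 10 = 17
  56 - 27 = 29
  63 - 56 = 7
  93 - 63 = 30


Delta encoded: [1, 9, 17, 29, 7, 30]


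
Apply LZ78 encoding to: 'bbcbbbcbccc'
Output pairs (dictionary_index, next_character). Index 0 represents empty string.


LZ78 encoding steps:
Dictionary: {0: ''}
Step 1: w='' (idx 0), next='b' -> output (0, 'b'), add 'b' as idx 1
Step 2: w='b' (idx 1), next='c' -> output (1, 'c'), add 'bc' as idx 2
Step 3: w='b' (idx 1), next='b' -> output (1, 'b'), add 'bb' as idx 3
Step 4: w='bc' (idx 2), next='b' -> output (2, 'b'), add 'bcb' as idx 4
Step 5: w='' (idx 0), next='c' -> output (0, 'c'), add 'c' as idx 5
Step 6: w='c' (idx 5), next='c' -> output (5, 'c'), add 'cc' as idx 6


Encoded: [(0, 'b'), (1, 'c'), (1, 'b'), (2, 'b'), (0, 'c'), (5, 'c')]


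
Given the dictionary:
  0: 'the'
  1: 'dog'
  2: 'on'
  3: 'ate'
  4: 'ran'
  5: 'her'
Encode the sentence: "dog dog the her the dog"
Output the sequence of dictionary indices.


Look up each word in the dictionary:
  'dog' -> 1
  'dog' -> 1
  'the' -> 0
  'her' -> 5
  'the' -> 0
  'dog' -> 1

Encoded: [1, 1, 0, 5, 0, 1]


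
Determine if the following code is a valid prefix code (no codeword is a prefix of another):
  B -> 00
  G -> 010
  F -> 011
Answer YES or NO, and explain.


Checking each pair (does one codeword prefix another?):
  B='00' vs G='010': no prefix
  B='00' vs F='011': no prefix
  G='010' vs B='00': no prefix
  G='010' vs F='011': no prefix
  F='011' vs B='00': no prefix
  F='011' vs G='010': no prefix
No violation found over all pairs.

YES -- this is a valid prefix code. No codeword is a prefix of any other codeword.


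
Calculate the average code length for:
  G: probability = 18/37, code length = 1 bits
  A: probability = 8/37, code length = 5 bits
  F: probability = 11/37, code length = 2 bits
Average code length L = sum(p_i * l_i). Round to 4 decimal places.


Weighted contributions p_i * l_i:
  G: (18/37) * 1 = 18/37
  A: (8/37) * 5 = 40/37
  F: (11/37) * 2 = 22/37
Sum = (18 + 40 + 22)/37 = 80/37

L = 80/37 = 2.1622 bits/symbol


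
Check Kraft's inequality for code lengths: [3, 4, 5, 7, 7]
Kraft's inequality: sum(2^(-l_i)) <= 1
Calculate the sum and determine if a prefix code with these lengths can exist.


Sum = 2^(-3) + 2^(-4) + 2^(-5) + 2^(-7) + 2^(-7)
    = 0.125 + 0.0625 + 0.03125 + 0.0078125 + 0.0078125
    = 30/128 = 0.234375
Since 0.234375 <= 1, Kraft's inequality IS satisfied.
A prefix code with these lengths CAN exist.

Kraft sum = 0.234375. Satisfied.


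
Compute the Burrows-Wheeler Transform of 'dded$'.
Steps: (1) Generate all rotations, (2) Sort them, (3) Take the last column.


Rotations (sorted):
  0: $dded -> last char: d
  1: d$dde -> last char: e
  2: dded$ -> last char: $
  3: ded$d -> last char: d
  4: ed$dd -> last char: d


BWT = de$dd


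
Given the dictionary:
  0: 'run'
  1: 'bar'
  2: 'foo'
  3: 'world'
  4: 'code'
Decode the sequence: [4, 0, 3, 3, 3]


Look up each index in the dictionary:
  4 -> 'code'
  0 -> 'run'
  3 -> 'world'
  3 -> 'world'
  3 -> 'world'

Decoded: "code run world world world"


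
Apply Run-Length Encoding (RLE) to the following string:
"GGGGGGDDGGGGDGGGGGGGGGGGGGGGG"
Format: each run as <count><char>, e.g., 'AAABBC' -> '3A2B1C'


Scanning runs left to right:
  i=0: run of 'G' x 6 -> '6G'
  i=6: run of 'D' x 2 -> '2D'
  i=8: run of 'G' x 4 -> '4G'
  i=12: run of 'D' x 1 -> '1D'
  i=13: run of 'G' x 16 -> '16G'

RLE = 6G2D4G1D16G


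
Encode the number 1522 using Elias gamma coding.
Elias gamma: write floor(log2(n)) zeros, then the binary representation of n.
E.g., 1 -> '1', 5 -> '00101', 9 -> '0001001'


num_bits = floor(log2(1522)) + 1 = 11
leading_zeros = num_bits - 1 = 10
binary(1522) = 10111110010

Elias gamma(1522) = '0000000000' + '10111110010' = 000000000010111110010 (21 bits)


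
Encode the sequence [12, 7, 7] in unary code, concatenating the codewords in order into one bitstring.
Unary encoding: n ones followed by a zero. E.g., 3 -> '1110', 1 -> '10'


Encode each number as n ones followed by a terminating 0:
  12 -> 1111111111110 (13 bits)
  7 -> 11111110 (8 bits)
  7 -> 11111110 (8 bits)
Total length = 13 + 8 + 8 = 29 bits.

Unary([12, 7, 7]) = 11111111111101111111011111110 (29 bits)


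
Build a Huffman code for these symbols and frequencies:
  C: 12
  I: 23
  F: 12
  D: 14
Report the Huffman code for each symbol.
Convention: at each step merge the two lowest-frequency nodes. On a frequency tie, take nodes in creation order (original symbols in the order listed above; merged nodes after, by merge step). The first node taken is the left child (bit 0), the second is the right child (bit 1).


Huffman tree construction:
Step 1: Merge C(12) + F(12) = 24
Step 2: Merge D(14) + I(23) = 37
Step 3: Merge (C+F)(24) + (D+I)(37) = 61
Read each symbol's code off the tree from the root (left child = 0, right child = 1).

Codes:
  C: 00 (length 2)
  I: 11 (length 2)
  F: 01 (length 2)
  D: 10 (length 2)
Average code length: 122/61 = 2.0000 bits/symbol


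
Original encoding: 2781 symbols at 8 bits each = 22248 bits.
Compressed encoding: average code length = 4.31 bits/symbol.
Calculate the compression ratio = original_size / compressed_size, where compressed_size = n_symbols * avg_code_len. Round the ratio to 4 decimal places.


original_size = n_symbols * orig_bits = 2781 * 8 = 22248 bits
compressed_size = n_symbols * avg_code_len = 2781 * 4.31 = 11986.11 bits
ratio = original_size / compressed_size = 22248 / 11986.11 = 1.8561

Compression ratio = 1.8561


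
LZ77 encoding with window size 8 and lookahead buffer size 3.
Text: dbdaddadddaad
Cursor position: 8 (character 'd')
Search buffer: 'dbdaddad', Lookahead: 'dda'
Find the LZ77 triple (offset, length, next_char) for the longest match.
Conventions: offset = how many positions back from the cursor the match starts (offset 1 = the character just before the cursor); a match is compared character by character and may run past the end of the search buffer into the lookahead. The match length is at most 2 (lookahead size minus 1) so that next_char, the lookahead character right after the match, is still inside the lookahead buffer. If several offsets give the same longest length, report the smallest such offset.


Try each offset into the search buffer:
  offset=1 (pos 7, char 'd'): match length 2
  offset=2 (pos 6, char 'a'): match length 0
  offset=3 (pos 5, char 'd'): match length 1
  offset=4 (pos 4, char 'd'): match length 2
  offset=5 (pos 3, char 'a'): match length 0
  offset=6 (pos 2, char 'd'): match length 1
  offset=7 (pos 1, char 'b'): match length 0
  offset=8 (pos 0, char 'd'): match length 1
Longest match has length 2, found at offsets 1, 4; take the smallest, offset 1.
next_char = character at position 8 + 2 = 10 -> 'a'

Best match: offset=1, length=2 (matching 'dd' starting at position 7)
LZ77 triple: (1, 2, 'a')


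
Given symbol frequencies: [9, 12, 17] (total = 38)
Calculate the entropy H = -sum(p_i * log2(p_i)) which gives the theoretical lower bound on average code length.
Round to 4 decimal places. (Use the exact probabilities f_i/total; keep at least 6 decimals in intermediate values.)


Per-symbol terms -p_i * log2(p_i) with p_i = f_i/38:
  p = 9/38 = 0.236842: log2(p) = -2.078003, -p*log2(p) = 0.492158
  p = 12/38 = 0.315789: log2(p) = -1.662965, -p*log2(p) = 0.525147
  p = 17/38 = 0.447368: log2(p) = -1.160465, -p*log2(p) = 0.519155
H = 0.492158 + 0.525147 + 0.519155 = 1.536460

H = 1.5365 bits/symbol


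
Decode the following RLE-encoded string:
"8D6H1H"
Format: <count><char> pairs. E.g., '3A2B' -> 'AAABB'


Expanding each <count><char> pair:
  8D -> 'DDDDDDDD'
  6H -> 'HHHHHH'
  1H -> 'H'

Decoded = DDDDDDDDHHHHHHH


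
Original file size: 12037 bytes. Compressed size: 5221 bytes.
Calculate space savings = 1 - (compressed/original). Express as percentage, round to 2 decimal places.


ratio = compressed/original = 5221/12037 = 0.433746
savings = 1 - ratio = 1 - 0.433746 = 0.566254
as a percentage: 0.566254 * 100 = 56.63%

Space savings = 1 - 5221/12037 = 56.63%


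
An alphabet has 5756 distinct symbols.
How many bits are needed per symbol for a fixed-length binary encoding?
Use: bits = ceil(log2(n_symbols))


log2(5756) = 12.4909
Bracket: 2^12 = 4096 < 5756 <= 2^13 = 8192
So ceil(log2(5756)) = 13

bits = ceil(log2(5756)) = ceil(12.4909) = 13 bits


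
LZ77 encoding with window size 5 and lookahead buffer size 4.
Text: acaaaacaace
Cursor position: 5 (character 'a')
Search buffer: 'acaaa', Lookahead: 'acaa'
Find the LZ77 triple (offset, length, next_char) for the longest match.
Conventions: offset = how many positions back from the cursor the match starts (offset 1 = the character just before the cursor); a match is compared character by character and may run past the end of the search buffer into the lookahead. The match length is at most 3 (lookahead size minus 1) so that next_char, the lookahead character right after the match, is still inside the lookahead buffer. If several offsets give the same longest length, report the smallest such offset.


Try each offset into the search buffer:
  offset=1 (pos 4, char 'a'): match length 1
  offset=2 (pos 3, char 'a'): match length 1
  offset=3 (pos 2, char 'a'): match length 1
  offset=4 (pos 1, char 'c'): match length 0
  offset=5 (pos 0, char 'a'): match length 3
Longest match has length 3 at offset 5.
next_char = character at position 5 + 3 = 8 -> 'a'

Best match: offset=5, length=3 (matching 'aca' starting at position 0)
LZ77 triple: (5, 3, 'a')


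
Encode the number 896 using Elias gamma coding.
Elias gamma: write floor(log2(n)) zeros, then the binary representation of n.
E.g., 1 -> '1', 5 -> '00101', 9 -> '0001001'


num_bits = floor(log2(896)) + 1 = 10
leading_zeros = num_bits - 1 = 9
binary(896) = 1110000000

Elias gamma(896) = '000000000' + '1110000000' = 0000000001110000000 (19 bits)


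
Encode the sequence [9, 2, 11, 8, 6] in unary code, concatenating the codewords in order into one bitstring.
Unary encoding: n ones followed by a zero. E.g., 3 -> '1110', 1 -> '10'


Encode each number as n ones followed by a terminating 0:
  9 -> 1111111110 (10 bits)
  2 -> 110 (3 bits)
  11 -> 111111111110 (12 bits)
  8 -> 111111110 (9 bits)
  6 -> 1111110 (7 bits)
Total length = 10 + 3 + 12 + 9 + 7 = 41 bits.

Unary([9, 2, 11, 8, 6]) = 11111111101101111111111101111111101111110 (41 bits)


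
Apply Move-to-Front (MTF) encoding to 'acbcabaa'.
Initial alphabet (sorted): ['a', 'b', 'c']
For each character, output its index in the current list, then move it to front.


MTF encoding:
'a': index 0 in ['a', 'b', 'c'] -> ['a', 'b', 'c']
'c': index 2 in ['a', 'b', 'c'] -> ['c', 'a', 'b']
'b': index 2 in ['c', 'a', 'b'] -> ['b', 'c', 'a']
'c': index 1 in ['b', 'c', 'a'] -> ['c', 'b', 'a']
'a': index 2 in ['c', 'b', 'a'] -> ['a', 'c', 'b']
'b': index 2 in ['a', 'c', 'b'] -> ['b', 'a', 'c']
'a': index 1 in ['b', 'a', 'c'] -> ['a', 'b', 'c']
'a': index 0 in ['a', 'b', 'c'] -> ['a', 'b', 'c']


Output: [0, 2, 2, 1, 2, 2, 1, 0]


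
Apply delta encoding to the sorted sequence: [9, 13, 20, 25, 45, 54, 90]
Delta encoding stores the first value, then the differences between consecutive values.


First value: 9
Deltas:
  13 - 9 = 4
  20 - 13 = 7
  25 - 20 = 5
  45 - 25 = 20
  54 - 45 = 9
  90 - 54 = 36


Delta encoded: [9, 4, 7, 5, 20, 9, 36]


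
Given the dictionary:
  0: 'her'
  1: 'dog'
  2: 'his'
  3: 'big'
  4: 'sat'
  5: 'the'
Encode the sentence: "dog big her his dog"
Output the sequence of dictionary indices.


Look up each word in the dictionary:
  'dog' -> 1
  'big' -> 3
  'her' -> 0
  'his' -> 2
  'dog' -> 1

Encoded: [1, 3, 0, 2, 1]


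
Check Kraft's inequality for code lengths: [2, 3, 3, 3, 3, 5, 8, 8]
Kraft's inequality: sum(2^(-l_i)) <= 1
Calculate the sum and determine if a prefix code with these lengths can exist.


Sum = 2^(-2) + 2^(-3) + 2^(-3) + 2^(-3) + 2^(-3) + 2^(-5) + 2^(-8) + 2^(-8)
    = 0.25 + 0.125 + 0.125 + 0.125 + 0.125 + 0.03125 + 0.00390625 + 0.00390625
    = 202/256 = 0.7890625
Since 0.7890625 <= 1, Kraft's inequality IS satisfied.
A prefix code with these lengths CAN exist.

Kraft sum = 0.7890625. Satisfied.


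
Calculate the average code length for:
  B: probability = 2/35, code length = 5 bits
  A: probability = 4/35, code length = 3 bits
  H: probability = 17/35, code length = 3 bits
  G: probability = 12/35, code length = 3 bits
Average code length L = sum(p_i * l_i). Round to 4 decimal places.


Weighted contributions p_i * l_i:
  B: (2/35) * 5 = 10/35
  A: (4/35) * 3 = 12/35
  H: (17/35) * 3 = 51/35
  G: (12/35) * 3 = 36/35
Sum = (10 + 12 + 51 + 36)/35 = 109/35

L = 109/35 = 3.1143 bits/symbol


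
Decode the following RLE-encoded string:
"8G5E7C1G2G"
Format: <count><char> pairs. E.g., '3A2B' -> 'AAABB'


Expanding each <count><char> pair:
  8G -> 'GGGGGGGG'
  5E -> 'EEEEE'
  7C -> 'CCCCCCC'
  1G -> 'G'
  2G -> 'GG'

Decoded = GGGGGGGGEEEEECCCCCCCGGG


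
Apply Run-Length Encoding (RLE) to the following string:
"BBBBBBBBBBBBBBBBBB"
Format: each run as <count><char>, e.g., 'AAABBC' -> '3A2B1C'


Scanning runs left to right:
  i=0: run of 'B' x 18 -> '18B'

RLE = 18B


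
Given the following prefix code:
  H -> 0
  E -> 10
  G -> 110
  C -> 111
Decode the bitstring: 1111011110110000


Decoding step by step:
Bits 111 -> C
Bits 10 -> E
Bits 111 -> C
Bits 10 -> E
Bits 110 -> G
Bits 0 -> H
Bits 0 -> H
Bits 0 -> H


Decoded message: CECEGHHH


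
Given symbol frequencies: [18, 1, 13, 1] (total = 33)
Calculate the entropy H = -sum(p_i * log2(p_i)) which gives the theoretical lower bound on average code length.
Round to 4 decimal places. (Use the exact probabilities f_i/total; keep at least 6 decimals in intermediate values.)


Per-symbol terms -p_i * log2(p_i) with p_i = f_i/33:
  p = 18/33 = 0.545455: log2(p) = -0.874469, -p*log2(p) = 0.476983
  p = 1/33 = 0.030303: log2(p) = -5.044394, -p*log2(p) = 0.152860
  p = 13/33 = 0.393939: log2(p) = -1.343954, -p*log2(p) = 0.529437
  p = 1/33 = 0.030303: log2(p) = -5.044394, -p*log2(p) = 0.152860
H = 0.476983 + 0.152860 + 0.529437 + 0.152860 = 1.312140

H = 1.3121 bits/symbol


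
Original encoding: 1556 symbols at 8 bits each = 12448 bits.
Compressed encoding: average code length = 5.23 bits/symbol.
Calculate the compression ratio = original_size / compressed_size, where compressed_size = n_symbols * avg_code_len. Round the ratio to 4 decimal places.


original_size = n_symbols * orig_bits = 1556 * 8 = 12448 bits
compressed_size = n_symbols * avg_code_len = 1556 * 5.23 = 8137.88 bits
ratio = original_size / compressed_size = 12448 / 8137.88 = 1.5296

Compression ratio = 1.5296


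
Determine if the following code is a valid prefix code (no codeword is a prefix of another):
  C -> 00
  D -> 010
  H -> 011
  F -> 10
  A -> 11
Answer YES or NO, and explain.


Checking each pair (does one codeword prefix another?):
  C='00' vs D='010': no prefix
  C='00' vs H='011': no prefix
  C='00' vs F='10': no prefix
  C='00' vs A='11': no prefix
  D='010' vs C='00': no prefix
  D='010' vs H='011': no prefix
  D='010' vs F='10': no prefix
  D='010' vs A='11': no prefix
  H='011' vs C='00': no prefix
  H='011' vs D='010': no prefix
  H='011' vs F='10': no prefix
  H='011' vs A='11': no prefix
  F='10' vs C='00': no prefix
  F='10' vs D='010': no prefix
  F='10' vs H='011': no prefix
  F='10' vs A='11': no prefix
  A='11' vs C='00': no prefix
  A='11' vs D='010': no prefix
  A='11' vs H='011': no prefix
  A='11' vs F='10': no prefix
No violation found over all pairs.

YES -- this is a valid prefix code. No codeword is a prefix of any other codeword.


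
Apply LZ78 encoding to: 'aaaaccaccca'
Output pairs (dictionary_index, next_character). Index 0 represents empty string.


LZ78 encoding steps:
Dictionary: {0: ''}
Step 1: w='' (idx 0), next='a' -> output (0, 'a'), add 'a' as idx 1
Step 2: w='a' (idx 1), next='a' -> output (1, 'a'), add 'aa' as idx 2
Step 3: w='a' (idx 1), next='c' -> output (1, 'c'), add 'ac' as idx 3
Step 4: w='' (idx 0), next='c' -> output (0, 'c'), add 'c' as idx 4
Step 5: w='ac' (idx 3), next='c' -> output (3, 'c'), add 'acc' as idx 5
Step 6: w='c' (idx 4), next='a' -> output (4, 'a'), add 'ca' as idx 6


Encoded: [(0, 'a'), (1, 'a'), (1, 'c'), (0, 'c'), (3, 'c'), (4, 'a')]


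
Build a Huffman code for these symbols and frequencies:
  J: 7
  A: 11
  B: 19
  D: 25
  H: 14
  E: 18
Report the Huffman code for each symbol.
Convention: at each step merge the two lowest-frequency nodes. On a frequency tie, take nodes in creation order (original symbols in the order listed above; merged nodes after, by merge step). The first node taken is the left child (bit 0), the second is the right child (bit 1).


Huffman tree construction:
Step 1: Merge J(7) + A(11) = 18
Step 2: Merge H(14) + E(18) = 32
Step 3: Merge (J+A)(18) + B(19) = 37
Step 4: Merge D(25) + (H+E)(32) = 57
Step 5: Merge ((J+A)+B)(37) + (D+(H+E))(57) = 94
Read each symbol's code off the tree from the root (left child = 0, right child = 1).

Codes:
  J: 000 (length 3)
  A: 001 (length 3)
  B: 01 (length 2)
  D: 10 (length 2)
  H: 110 (length 3)
  E: 111 (length 3)
Average code length: 238/94 = 2.5319 bits/symbol


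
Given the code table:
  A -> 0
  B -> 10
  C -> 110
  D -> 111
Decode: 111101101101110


Decoding:
111 -> D
10 -> B
110 -> C
110 -> C
111 -> D
0 -> A


Result: DBCCDA


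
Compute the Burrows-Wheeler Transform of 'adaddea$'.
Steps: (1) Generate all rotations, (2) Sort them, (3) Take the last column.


Rotations (sorted):
  0: $adaddea -> last char: a
  1: a$adadde -> last char: e
  2: adaddea$ -> last char: $
  3: addea$ad -> last char: d
  4: daddea$a -> last char: a
  5: ddea$ada -> last char: a
  6: dea$adad -> last char: d
  7: ea$adadd -> last char: d


BWT = ae$daadd


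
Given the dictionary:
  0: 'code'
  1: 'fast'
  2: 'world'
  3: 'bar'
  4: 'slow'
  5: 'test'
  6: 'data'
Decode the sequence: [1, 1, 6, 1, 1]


Look up each index in the dictionary:
  1 -> 'fast'
  1 -> 'fast'
  6 -> 'data'
  1 -> 'fast'
  1 -> 'fast'

Decoded: "fast fast data fast fast"


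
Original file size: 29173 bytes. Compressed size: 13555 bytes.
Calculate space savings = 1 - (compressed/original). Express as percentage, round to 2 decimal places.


ratio = compressed/original = 13555/29173 = 0.464642
savings = 1 - ratio = 1 - 0.464642 = 0.535358
as a percentage: 0.535358 * 100 = 53.54%

Space savings = 1 - 13555/29173 = 53.54%


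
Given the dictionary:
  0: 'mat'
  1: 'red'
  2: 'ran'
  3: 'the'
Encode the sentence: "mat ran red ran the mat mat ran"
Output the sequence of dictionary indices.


Look up each word in the dictionary:
  'mat' -> 0
  'ran' -> 2
  'red' -> 1
  'ran' -> 2
  'the' -> 3
  'mat' -> 0
  'mat' -> 0
  'ran' -> 2

Encoded: [0, 2, 1, 2, 3, 0, 0, 2]


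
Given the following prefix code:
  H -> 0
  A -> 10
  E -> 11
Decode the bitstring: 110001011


Decoding step by step:
Bits 11 -> E
Bits 0 -> H
Bits 0 -> H
Bits 0 -> H
Bits 10 -> A
Bits 11 -> E


Decoded message: EHHHAE


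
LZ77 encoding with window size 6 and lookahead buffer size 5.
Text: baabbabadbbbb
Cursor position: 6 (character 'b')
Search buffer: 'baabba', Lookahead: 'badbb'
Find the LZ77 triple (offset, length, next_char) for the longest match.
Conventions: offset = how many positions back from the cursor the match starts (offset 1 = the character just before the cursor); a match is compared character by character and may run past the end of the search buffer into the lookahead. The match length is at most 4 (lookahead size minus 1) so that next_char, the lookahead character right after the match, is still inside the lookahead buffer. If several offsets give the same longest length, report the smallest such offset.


Try each offset into the search buffer:
  offset=1 (pos 5, char 'a'): match length 0
  offset=2 (pos 4, char 'b'): match length 2
  offset=3 (pos 3, char 'b'): match length 1
  offset=4 (pos 2, char 'a'): match length 0
  offset=5 (pos 1, char 'a'): match length 0
  offset=6 (pos 0, char 'b'): match length 2
Longest match has length 2, found at offsets 2, 6; take the smallest, offset 2.
next_char = character at position 6 + 2 = 8 -> 'd'

Best match: offset=2, length=2 (matching 'ba' starting at position 4)
LZ77 triple: (2, 2, 'd')


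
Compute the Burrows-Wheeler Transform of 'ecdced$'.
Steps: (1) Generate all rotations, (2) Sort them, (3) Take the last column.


Rotations (sorted):
  0: $ecdced -> last char: d
  1: cdced$e -> last char: e
  2: ced$ecd -> last char: d
  3: d$ecdce -> last char: e
  4: dced$ec -> last char: c
  5: ecdced$ -> last char: $
  6: ed$ecdc -> last char: c


BWT = dedec$c


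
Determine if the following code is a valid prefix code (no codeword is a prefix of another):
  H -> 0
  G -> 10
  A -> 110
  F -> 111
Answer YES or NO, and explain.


Checking each pair (does one codeword prefix another?):
  H='0' vs G='10': no prefix
  H='0' vs A='110': no prefix
  H='0' vs F='111': no prefix
  G='10' vs H='0': no prefix
  G='10' vs A='110': no prefix
  G='10' vs F='111': no prefix
  A='110' vs H='0': no prefix
  A='110' vs G='10': no prefix
  A='110' vs F='111': no prefix
  F='111' vs H='0': no prefix
  F='111' vs G='10': no prefix
  F='111' vs A='110': no prefix
No violation found over all pairs.

YES -- this is a valid prefix code. No codeword is a prefix of any other codeword.


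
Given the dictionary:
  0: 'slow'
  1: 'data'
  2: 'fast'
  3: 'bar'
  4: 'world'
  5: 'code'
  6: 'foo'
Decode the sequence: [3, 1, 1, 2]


Look up each index in the dictionary:
  3 -> 'bar'
  1 -> 'data'
  1 -> 'data'
  2 -> 'fast'

Decoded: "bar data data fast"


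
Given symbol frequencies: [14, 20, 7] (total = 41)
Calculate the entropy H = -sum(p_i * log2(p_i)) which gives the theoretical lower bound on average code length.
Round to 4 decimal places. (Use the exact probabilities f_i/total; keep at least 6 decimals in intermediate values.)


Per-symbol terms -p_i * log2(p_i) with p_i = f_i/41:
  p = 14/41 = 0.341463: log2(p) = -1.550197, -p*log2(p) = 0.529336
  p = 20/41 = 0.487805: log2(p) = -1.035624, -p*log2(p) = 0.505182
  p = 7/41 = 0.170732: log2(p) = -2.550197, -p*log2(p) = 0.435400
H = 0.529336 + 0.505182 + 0.435400 = 1.469918

H = 1.4699 bits/symbol


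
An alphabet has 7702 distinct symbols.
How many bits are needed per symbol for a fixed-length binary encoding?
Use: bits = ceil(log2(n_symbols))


log2(7702) = 12.911
Bracket: 2^12 = 4096 < 7702 <= 2^13 = 8192
So ceil(log2(7702)) = 13

bits = ceil(log2(7702)) = ceil(12.911) = 13 bits


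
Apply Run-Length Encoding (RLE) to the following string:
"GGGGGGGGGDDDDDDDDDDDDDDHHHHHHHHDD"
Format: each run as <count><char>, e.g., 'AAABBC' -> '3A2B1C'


Scanning runs left to right:
  i=0: run of 'G' x 9 -> '9G'
  i=9: run of 'D' x 14 -> '14D'
  i=23: run of 'H' x 8 -> '8H'
  i=31: run of 'D' x 2 -> '2D'

RLE = 9G14D8H2D


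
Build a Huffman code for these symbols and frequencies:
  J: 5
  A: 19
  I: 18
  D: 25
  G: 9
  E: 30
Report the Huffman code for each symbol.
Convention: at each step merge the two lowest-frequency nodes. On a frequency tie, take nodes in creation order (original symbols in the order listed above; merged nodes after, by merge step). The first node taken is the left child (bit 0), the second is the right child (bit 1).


Huffman tree construction:
Step 1: Merge J(5) + G(9) = 14
Step 2: Merge (J+G)(14) + I(18) = 32
Step 3: Merge A(19) + D(25) = 44
Step 4: Merge E(30) + ((J+G)+I)(32) = 62
Step 5: Merge (A+D)(44) + (E+((J+G)+I))(62) = 106
Read each symbol's code off the tree from the root (left child = 0, right child = 1).

Codes:
  J: 1100 (length 4)
  A: 00 (length 2)
  I: 111 (length 3)
  D: 01 (length 2)
  G: 1101 (length 4)
  E: 10 (length 2)
Average code length: 258/106 = 2.4340 bits/symbol


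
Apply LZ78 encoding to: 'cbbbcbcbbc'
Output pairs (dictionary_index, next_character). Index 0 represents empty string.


LZ78 encoding steps:
Dictionary: {0: ''}
Step 1: w='' (idx 0), next='c' -> output (0, 'c'), add 'c' as idx 1
Step 2: w='' (idx 0), next='b' -> output (0, 'b'), add 'b' as idx 2
Step 3: w='b' (idx 2), next='b' -> output (2, 'b'), add 'bb' as idx 3
Step 4: w='c' (idx 1), next='b' -> output (1, 'b'), add 'cb' as idx 4
Step 5: w='cb' (idx 4), next='b' -> output (4, 'b'), add 'cbb' as idx 5
Step 6: w='c' (idx 1), end of input -> output (1, '')


Encoded: [(0, 'c'), (0, 'b'), (2, 'b'), (1, 'b'), (4, 'b'), (1, '')]


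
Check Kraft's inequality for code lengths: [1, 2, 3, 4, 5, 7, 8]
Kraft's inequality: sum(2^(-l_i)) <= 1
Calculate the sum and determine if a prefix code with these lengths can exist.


Sum = 2^(-1) + 2^(-2) + 2^(-3) + 2^(-4) + 2^(-5) + 2^(-7) + 2^(-8)
    = 0.5 + 0.25 + 0.125 + 0.0625 + 0.03125 + 0.0078125 + 0.00390625
    = 251/256 = 0.98046875
Since 0.98046875 <= 1, Kraft's inequality IS satisfied.
A prefix code with these lengths CAN exist.

Kraft sum = 0.98046875. Satisfied.


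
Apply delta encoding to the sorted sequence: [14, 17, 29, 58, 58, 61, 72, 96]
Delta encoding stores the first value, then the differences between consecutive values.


First value: 14
Deltas:
  17 - 14 = 3
  29 - 17 = 12
  58 - 29 = 29
  58 - 58 = 0
  61 - 58 = 3
  72 - 61 = 11
  96 - 72 = 24


Delta encoded: [14, 3, 12, 29, 0, 3, 11, 24]


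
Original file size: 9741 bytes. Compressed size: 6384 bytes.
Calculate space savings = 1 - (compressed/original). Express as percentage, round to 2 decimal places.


ratio = compressed/original = 6384/9741 = 0.655374
savings = 1 - ratio = 1 - 0.655374 = 0.344626
as a percentage: 0.344626 * 100 = 34.46%

Space savings = 1 - 6384/9741 = 34.46%


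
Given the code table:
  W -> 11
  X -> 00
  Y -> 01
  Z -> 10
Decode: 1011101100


Decoding:
10 -> Z
11 -> W
10 -> Z
11 -> W
00 -> X


Result: ZWZWX


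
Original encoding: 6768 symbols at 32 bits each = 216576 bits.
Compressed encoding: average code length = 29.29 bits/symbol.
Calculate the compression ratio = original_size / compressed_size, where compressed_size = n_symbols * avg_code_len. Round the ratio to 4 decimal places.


original_size = n_symbols * orig_bits = 6768 * 32 = 216576 bits
compressed_size = n_symbols * avg_code_len = 6768 * 29.29 = 198234.72 bits
ratio = original_size / compressed_size = 216576 / 198234.72 = 1.0925

Compression ratio = 1.0925


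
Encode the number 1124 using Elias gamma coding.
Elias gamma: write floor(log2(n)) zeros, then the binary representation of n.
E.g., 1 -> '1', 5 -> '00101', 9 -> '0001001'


num_bits = floor(log2(1124)) + 1 = 11
leading_zeros = num_bits - 1 = 10
binary(1124) = 10001100100

Elias gamma(1124) = '0000000000' + '10001100100' = 000000000010001100100 (21 bits)


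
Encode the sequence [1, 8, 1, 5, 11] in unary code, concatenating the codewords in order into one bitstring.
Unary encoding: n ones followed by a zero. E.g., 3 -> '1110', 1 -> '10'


Encode each number as n ones followed by a terminating 0:
  1 -> 10 (2 bits)
  8 -> 111111110 (9 bits)
  1 -> 10 (2 bits)
  5 -> 111110 (6 bits)
  11 -> 111111111110 (12 bits)
Total length = 2 + 9 + 2 + 6 + 12 = 31 bits.

Unary([1, 8, 1, 5, 11]) = 1011111111010111110111111111110 (31 bits)


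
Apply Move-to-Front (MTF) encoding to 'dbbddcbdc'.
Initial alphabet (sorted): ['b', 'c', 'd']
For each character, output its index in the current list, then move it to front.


MTF encoding:
'd': index 2 in ['b', 'c', 'd'] -> ['d', 'b', 'c']
'b': index 1 in ['d', 'b', 'c'] -> ['b', 'd', 'c']
'b': index 0 in ['b', 'd', 'c'] -> ['b', 'd', 'c']
'd': index 1 in ['b', 'd', 'c'] -> ['d', 'b', 'c']
'd': index 0 in ['d', 'b', 'c'] -> ['d', 'b', 'c']
'c': index 2 in ['d', 'b', 'c'] -> ['c', 'd', 'b']
'b': index 2 in ['c', 'd', 'b'] -> ['b', 'c', 'd']
'd': index 2 in ['b', 'c', 'd'] -> ['d', 'b', 'c']
'c': index 2 in ['d', 'b', 'c'] -> ['c', 'd', 'b']


Output: [2, 1, 0, 1, 0, 2, 2, 2, 2]


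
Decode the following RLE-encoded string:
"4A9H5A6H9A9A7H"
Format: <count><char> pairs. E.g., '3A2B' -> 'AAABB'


Expanding each <count><char> pair:
  4A -> 'AAAA'
  9H -> 'HHHHHHHHH'
  5A -> 'AAAAA'
  6H -> 'HHHHHH'
  9A -> 'AAAAAAAAA'
  9A -> 'AAAAAAAAA'
  7H -> 'HHHHHHH'

Decoded = AAAAHHHHHHHHHAAAAAHHHHHHAAAAAAAAAAAAAAAAAAHHHHHHH


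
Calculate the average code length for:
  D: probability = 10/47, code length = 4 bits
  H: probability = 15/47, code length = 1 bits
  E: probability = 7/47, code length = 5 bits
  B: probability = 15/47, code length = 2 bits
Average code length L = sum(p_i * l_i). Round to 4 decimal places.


Weighted contributions p_i * l_i:
  D: (10/47) * 4 = 40/47
  H: (15/47) * 1 = 15/47
  E: (7/47) * 5 = 35/47
  B: (15/47) * 2 = 30/47
Sum = (40 + 15 + 35 + 30)/47 = 120/47

L = 120/47 = 2.5532 bits/symbol
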